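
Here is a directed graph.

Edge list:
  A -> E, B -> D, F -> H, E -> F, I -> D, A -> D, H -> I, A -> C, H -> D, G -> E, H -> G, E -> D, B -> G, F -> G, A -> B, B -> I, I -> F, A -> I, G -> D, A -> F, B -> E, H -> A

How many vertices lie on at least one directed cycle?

7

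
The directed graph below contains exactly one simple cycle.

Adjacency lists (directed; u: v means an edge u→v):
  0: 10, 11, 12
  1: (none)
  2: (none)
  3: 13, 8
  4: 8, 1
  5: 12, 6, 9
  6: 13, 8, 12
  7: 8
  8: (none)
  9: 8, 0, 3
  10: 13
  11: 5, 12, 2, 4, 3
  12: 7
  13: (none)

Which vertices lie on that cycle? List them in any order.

DFS with gray/black marking from 5:
5 gray
  12 gray
    7 gray
      8 gray
      8 black
    7 black
  12 black
  6 gray
    13 gray
    13 black
    6→8: 8 black — skip
    6→12: 12 black — skip
  6 black
  9 gray
    9→8: 8 black — skip
    0 gray
      10 gray
        10→13: 13 black — skip
      10 black
      11 gray
        11→5: 5 is gray → back edge
Back edge closes the cycle 5 → 9 → 0 → 11 → 5; its vertices are {0, 5, 9, 11}.

0, 5, 9, 11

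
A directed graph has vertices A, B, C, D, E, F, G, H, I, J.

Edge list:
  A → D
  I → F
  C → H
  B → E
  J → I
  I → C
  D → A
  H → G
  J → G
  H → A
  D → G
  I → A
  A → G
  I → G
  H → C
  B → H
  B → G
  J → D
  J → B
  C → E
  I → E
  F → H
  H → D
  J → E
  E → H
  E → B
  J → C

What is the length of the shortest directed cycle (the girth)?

For each vertex v, BFS finds the shortest path from v back to v.
The shortest such closed walk is B → E → B, length 2.

2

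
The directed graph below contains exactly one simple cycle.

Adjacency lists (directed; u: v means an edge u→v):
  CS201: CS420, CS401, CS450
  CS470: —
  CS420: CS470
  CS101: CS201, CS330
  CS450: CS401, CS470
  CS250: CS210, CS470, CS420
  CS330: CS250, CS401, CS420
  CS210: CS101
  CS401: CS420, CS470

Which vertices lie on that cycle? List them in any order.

DFS with gray/black marking from CS101:
CS101 gray
  CS201 gray
    CS420 gray
      CS470 gray
      CS470 black
    CS420 black
    CS401 gray
      CS401→CS420: CS420 black — skip
      CS401→CS470: CS470 black — skip
    CS401 black
    CS450 gray
      CS450→CS401: CS401 black — skip
      CS450→CS470: CS470 black — skip
    CS450 black
  CS201 black
  CS330 gray
    CS250 gray
      CS210 gray
        CS210→CS101: CS101 is gray → back edge
Back edge closes the cycle CS101 → CS330 → CS250 → CS210 → CS101; its vertices are {CS101, CS210, CS250, CS330}.

CS101, CS210, CS250, CS330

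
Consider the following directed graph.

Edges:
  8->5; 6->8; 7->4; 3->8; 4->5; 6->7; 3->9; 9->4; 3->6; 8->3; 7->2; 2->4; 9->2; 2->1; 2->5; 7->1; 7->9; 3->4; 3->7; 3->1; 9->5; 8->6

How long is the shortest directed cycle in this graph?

2

For each vertex v, BFS finds the shortest path from v back to v.
The shortest such closed walk is 6 → 8 → 6, length 2.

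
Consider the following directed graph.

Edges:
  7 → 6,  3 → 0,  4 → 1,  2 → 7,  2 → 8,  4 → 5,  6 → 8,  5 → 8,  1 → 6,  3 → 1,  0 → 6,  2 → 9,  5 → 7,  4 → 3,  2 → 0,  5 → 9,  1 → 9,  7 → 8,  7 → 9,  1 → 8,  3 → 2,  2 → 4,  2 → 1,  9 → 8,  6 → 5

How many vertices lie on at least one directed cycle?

A vertex is on a directed cycle iff it belongs to a strongly connected component of size ≥ 2 (or has a self-loop).
The vertices on cycles are {2, 3, 4, 5, 6, 7} — 6 in total.

6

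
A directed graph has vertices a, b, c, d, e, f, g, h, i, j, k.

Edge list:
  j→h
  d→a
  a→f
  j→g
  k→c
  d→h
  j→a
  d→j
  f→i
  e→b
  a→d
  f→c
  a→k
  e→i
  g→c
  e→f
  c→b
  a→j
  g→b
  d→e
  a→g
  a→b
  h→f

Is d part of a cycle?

d is on a cycle iff d can reach itself via ≥1 edge.
d → a → d — yes.

Yes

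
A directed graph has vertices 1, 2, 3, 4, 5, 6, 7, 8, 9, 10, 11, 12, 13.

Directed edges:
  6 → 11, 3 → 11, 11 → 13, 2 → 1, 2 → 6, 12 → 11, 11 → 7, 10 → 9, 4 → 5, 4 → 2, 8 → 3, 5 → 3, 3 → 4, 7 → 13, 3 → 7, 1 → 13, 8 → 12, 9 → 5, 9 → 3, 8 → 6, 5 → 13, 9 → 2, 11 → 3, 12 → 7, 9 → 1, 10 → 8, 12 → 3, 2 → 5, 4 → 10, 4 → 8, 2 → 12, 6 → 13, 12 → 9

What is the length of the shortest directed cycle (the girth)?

2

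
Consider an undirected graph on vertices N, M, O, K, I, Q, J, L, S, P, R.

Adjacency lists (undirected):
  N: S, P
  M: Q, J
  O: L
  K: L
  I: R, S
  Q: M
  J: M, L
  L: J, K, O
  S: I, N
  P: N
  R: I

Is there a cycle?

No

DFS, tracking each vertex's parent; an edge to a visited non-parent vertex closes a cycle.
Start from M:
visit M (parent –)
  visit Q (parent M)
    Q–M: parent, skip
  visit J (parent M)
    J–M: parent, skip
    visit L (parent J)
      L–J: parent, skip
      visit K (parent L)
        K–L: parent, skip
      visit O (parent L)
        O–L: parent, skip
visit N (parent –)
  visit S (parent N)
    visit I (parent S)
      visit R (parent I)
        R–I: parent, skip
      I–S: parent, skip
    S–N: parent, skip
  visit P (parent N)
    P–N: parent, skip
No non-parent visited neighbor found — the graph is a forest.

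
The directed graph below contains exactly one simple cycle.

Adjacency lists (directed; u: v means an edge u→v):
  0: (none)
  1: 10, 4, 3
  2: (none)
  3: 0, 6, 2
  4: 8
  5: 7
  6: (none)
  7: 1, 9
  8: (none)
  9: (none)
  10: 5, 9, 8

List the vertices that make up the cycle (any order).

DFS with gray/black marking from 1:
1 gray
  10 gray
    5 gray
      7 gray
        7→1: 1 is gray → back edge
Back edge closes the cycle 1 → 10 → 5 → 7 → 1; its vertices are {1, 5, 7, 10}.

1, 5, 7, 10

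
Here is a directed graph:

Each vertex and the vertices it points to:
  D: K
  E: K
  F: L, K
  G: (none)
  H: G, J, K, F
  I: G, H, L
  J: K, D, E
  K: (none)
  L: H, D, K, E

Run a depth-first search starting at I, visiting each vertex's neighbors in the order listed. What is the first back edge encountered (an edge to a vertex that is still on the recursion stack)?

DFS from I (visiting each vertex's neighbors in the order listed); mark gray on enter, black on exit:
I gray
  G gray
  G black
  H gray
    H→G: G black — skip
    J gray
      K gray
      K black
      D gray
        D→K: K black — skip
      D black
      E gray
        E→K: K black — skip
      E black
    J black
    H→K: K black — skip
    F gray
      L gray
        L→H: H is gray → back edge
First back edge: L → H.

L→H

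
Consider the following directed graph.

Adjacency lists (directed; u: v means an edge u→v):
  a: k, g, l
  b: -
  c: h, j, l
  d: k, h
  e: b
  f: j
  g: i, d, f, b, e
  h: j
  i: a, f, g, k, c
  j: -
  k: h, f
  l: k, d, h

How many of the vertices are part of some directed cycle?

3

A vertex is on a directed cycle iff it belongs to a strongly connected component of size ≥ 2 (or has a self-loop).
The vertices on cycles are {a, g, i} — 3 in total.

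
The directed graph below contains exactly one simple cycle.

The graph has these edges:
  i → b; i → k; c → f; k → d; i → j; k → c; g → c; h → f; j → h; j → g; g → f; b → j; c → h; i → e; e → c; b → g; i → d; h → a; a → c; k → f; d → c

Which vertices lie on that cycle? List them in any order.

a, c, h

DFS with gray/black marking from h:
h gray
  a gray
    c gray
      c→h: h is gray → back edge
Back edge closes the cycle h → a → c → h; its vertices are {a, c, h}.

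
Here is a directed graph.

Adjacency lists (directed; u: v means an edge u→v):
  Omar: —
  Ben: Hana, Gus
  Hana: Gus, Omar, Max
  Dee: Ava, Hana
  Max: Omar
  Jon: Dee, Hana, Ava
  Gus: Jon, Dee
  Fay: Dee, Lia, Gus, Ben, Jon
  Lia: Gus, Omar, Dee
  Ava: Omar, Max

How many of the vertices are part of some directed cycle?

4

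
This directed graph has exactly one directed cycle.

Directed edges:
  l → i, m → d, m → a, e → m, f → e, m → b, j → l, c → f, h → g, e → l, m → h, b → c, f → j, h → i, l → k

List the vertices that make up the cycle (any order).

DFS with gray/black marking from m:
m gray
  d gray
  d black
  a gray
  a black
  b gray
    c gray
      f gray
        j gray
          l gray
            k gray
            k black
            i gray
            i black
          l black
        j black
        e gray
          e→l: l black — skip
          e→m: m is gray → back edge
Back edge closes the cycle m → b → c → f → e → m; its vertices are {b, c, e, f, m}.

b, c, e, f, m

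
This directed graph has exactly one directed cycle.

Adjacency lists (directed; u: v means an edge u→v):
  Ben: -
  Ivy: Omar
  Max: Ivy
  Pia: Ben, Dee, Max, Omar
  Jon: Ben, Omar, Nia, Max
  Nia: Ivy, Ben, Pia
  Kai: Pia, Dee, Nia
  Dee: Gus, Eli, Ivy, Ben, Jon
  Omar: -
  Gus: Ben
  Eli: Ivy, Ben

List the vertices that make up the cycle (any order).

Dee, Jon, Nia, Pia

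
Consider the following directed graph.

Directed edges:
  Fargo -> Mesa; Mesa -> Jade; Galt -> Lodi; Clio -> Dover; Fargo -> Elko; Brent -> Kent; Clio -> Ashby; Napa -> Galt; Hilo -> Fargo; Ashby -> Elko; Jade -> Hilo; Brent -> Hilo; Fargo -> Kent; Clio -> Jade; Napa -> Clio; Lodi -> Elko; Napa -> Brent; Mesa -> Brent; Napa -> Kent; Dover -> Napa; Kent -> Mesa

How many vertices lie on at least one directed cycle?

9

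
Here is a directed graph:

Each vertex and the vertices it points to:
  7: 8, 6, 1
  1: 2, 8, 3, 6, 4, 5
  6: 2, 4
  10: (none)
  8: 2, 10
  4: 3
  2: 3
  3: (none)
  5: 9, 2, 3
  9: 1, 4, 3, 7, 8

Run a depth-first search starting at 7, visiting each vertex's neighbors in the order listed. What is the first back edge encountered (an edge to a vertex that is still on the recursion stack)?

9→1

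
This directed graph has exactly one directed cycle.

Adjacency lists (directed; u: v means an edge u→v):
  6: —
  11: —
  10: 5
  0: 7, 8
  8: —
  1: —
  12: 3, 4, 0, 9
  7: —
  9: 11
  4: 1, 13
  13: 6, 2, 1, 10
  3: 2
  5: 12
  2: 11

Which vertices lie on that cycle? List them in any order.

DFS with gray/black marking from 12:
12 gray
  3 gray
    2 gray
      11 gray
      11 black
    2 black
  3 black
  4 gray
    1 gray
    1 black
    13 gray
      6 gray
      6 black
      13→2: 2 black — skip
      13→1: 1 black — skip
      10 gray
        5 gray
          5→12: 12 is gray → back edge
Back edge closes the cycle 12 → 4 → 13 → 10 → 5 → 12; its vertices are {4, 5, 10, 12, 13}.

4, 5, 10, 12, 13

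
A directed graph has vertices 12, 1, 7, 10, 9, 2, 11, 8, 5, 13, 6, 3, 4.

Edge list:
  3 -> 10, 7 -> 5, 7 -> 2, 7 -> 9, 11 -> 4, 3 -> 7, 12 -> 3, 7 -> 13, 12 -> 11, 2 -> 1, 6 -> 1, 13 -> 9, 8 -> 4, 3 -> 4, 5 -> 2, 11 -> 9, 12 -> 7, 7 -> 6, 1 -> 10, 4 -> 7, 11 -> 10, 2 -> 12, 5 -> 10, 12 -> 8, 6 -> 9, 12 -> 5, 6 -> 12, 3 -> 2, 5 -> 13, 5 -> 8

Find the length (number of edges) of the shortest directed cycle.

3

For each vertex v, BFS finds the shortest path from v back to v.
The shortest such closed walk is 12 → 7 → 6 → 12, length 3.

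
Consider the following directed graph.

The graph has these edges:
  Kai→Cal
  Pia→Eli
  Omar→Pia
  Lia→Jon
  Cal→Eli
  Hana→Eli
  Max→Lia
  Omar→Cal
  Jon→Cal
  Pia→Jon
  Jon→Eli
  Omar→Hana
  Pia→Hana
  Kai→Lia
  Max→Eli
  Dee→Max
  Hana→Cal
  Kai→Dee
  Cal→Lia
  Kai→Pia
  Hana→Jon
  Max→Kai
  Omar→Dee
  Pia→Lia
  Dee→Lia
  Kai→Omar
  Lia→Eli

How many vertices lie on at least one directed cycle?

7

A vertex is on a directed cycle iff it belongs to a strongly connected component of size ≥ 2 (or has a self-loop).
The vertices on cycles are {Cal, Dee, Jon, Kai, Lia, Max, Omar} — 7 in total.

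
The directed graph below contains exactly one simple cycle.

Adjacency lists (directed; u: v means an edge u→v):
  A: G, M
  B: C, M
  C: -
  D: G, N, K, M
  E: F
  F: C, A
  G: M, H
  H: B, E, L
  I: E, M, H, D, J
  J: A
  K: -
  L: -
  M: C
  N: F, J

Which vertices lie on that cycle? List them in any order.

A, E, F, G, H

DFS with gray/black marking from G:
G gray
  M gray
    C gray
    C black
  M black
  H gray
    B gray
      B→C: C black — skip
      B→M: M black — skip
    B black
    E gray
      F gray
        F→C: C black — skip
        A gray
          A→G: G is gray → back edge
Back edge closes the cycle G → H → E → F → A → G; its vertices are {A, E, F, G, H}.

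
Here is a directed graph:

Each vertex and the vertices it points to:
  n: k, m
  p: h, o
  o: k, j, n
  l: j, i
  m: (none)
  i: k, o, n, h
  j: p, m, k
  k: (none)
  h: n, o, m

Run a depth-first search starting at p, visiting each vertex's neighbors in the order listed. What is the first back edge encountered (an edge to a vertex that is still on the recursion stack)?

DFS from p (visiting each vertex's neighbors in the order listed); mark gray on enter, black on exit:
p gray
  h gray
    n gray
      k gray
      k black
      m gray
      m black
    n black
    o gray
      o→k: k black — skip
      j gray
        j→p: p is gray → back edge
First back edge: j → p.

j→p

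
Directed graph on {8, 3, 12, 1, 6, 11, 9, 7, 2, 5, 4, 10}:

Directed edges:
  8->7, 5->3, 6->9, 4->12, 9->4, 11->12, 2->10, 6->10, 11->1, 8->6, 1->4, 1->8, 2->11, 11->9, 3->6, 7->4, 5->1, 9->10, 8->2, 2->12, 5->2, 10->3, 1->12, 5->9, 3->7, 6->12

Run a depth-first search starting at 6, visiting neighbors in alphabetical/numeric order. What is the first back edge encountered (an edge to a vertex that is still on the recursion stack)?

3->6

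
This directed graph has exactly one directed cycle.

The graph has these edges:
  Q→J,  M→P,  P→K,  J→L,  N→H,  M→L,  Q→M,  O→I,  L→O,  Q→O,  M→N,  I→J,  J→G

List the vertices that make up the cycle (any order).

I, J, L, O

DFS with gray/black marking from J:
J gray
  G gray
  G black
  L gray
    O gray
      I gray
        I→J: J is gray → back edge
Back edge closes the cycle J → L → O → I → J; its vertices are {I, J, L, O}.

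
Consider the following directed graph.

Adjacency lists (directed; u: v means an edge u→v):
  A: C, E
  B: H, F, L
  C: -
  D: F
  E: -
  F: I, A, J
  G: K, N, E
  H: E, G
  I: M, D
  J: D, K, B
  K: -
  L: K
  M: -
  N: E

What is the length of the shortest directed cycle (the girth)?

For each vertex v, BFS finds the shortest path from v back to v.
The shortest such closed walk is B → F → J → B, length 3.

3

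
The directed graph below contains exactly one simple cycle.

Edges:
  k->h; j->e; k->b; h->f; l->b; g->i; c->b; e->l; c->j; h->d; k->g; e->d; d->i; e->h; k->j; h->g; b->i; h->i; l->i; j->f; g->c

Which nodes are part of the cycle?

DFS with gray/black marking from j:
j gray
  e gray
    h gray
      f gray
      f black
      i gray
      i black
      d gray
        d→i: i black — skip
      d black
      g gray
        g→i: i black — skip
        c gray
          b gray
            b→i: i black — skip
          b black
          c→j: j is gray → back edge
Back edge closes the cycle j → e → h → g → c → j; its vertices are {c, e, g, h, j}.

c, e, g, h, j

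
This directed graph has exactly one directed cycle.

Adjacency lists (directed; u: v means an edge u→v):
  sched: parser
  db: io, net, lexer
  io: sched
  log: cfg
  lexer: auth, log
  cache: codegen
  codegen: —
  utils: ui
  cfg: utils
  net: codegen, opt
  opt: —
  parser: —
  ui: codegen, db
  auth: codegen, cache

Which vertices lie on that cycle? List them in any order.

db, ui, cfg, log, lexer, utils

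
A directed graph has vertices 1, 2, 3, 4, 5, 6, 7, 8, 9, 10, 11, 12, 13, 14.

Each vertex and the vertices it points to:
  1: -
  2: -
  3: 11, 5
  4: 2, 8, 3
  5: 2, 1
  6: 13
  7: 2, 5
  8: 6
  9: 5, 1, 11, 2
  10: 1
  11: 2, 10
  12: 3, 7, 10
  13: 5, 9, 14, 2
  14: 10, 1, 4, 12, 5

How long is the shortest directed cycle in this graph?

For each vertex v, BFS finds the shortest path from v back to v.
The shortest such closed walk is 13 → 14 → 4 → 8 → 6 → 13, length 5.

5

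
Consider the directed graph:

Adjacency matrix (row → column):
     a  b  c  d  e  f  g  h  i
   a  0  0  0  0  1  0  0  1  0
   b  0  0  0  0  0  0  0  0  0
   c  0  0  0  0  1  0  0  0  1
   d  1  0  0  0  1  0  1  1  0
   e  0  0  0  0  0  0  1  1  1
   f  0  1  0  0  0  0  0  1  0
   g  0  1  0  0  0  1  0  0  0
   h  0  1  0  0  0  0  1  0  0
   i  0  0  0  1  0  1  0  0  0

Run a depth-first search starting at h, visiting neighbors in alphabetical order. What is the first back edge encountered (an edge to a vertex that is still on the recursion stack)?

DFS from h (visiting neighbors in alphabetical order); mark gray on enter, black on exit:
h gray
  b gray
  b black
  g gray
    g→b: b black — skip
    f gray
      f→b: b black — skip
      f→h: h is gray → back edge
First back edge: f → h.

f→h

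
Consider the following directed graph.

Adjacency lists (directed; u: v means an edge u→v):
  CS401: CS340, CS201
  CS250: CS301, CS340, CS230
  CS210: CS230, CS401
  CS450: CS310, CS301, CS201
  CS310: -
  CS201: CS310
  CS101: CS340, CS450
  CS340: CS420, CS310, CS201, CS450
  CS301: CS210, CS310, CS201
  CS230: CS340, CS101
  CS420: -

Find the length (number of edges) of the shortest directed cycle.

For each vertex v, BFS finds the shortest path from v back to v.
The shortest such closed walk is CS301 → CS210 → CS230 → CS340 → CS450 → CS301, length 5.

5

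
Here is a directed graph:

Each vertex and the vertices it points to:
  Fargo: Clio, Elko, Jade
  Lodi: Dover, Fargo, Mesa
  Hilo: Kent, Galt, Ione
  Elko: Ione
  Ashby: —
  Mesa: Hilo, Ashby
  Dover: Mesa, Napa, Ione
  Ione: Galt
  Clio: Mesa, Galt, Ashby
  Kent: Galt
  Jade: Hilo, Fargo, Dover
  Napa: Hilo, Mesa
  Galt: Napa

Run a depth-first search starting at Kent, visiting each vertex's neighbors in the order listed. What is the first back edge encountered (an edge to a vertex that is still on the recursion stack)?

Hilo→Kent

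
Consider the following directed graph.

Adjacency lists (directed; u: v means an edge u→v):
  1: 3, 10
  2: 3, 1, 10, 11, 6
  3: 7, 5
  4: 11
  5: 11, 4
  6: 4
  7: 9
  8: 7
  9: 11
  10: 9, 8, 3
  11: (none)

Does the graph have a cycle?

DFS with white/gray/black marking, starting from 7:
7 gray
  9 gray
    11 gray
    11 black
  9 black
7 black
1 gray
  3 gray
    3→7: 7 black — skip
    5 gray
      5→11: 11 black — skip
      4 gray
        4→11: 11 black — skip
      4 black
    5 black
  3 black
  10 gray
    10→9: 9 black — skip
    8 gray
      8→7: 7 black — skip
    8 black
    10→3: 3 black — skip
  10 black
1 black
2 gray
  2→3: 3 black — skip
  2→1: 1 black — skip
  2→10: 10 black — skip
  2→11: 11 black — skip
  6 gray
    6→4: 4 black — skip
  6 black
2 black
Every edge goes to a white or black vertex — no back edge, so the graph is acyclic.

No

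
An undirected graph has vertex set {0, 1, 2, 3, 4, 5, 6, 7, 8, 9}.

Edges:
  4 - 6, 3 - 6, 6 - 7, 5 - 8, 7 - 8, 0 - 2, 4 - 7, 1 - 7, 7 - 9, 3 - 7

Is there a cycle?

Yes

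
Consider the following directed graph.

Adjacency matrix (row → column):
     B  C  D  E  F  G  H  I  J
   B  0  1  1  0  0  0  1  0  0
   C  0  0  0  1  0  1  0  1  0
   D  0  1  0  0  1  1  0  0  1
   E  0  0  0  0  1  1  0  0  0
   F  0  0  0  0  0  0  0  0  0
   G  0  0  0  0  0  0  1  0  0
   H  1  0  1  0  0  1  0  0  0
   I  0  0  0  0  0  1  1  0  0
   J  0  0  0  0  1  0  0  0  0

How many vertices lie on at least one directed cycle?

A vertex is on a directed cycle iff it belongs to a strongly connected component of size ≥ 2 (or has a self-loop).
The vertices on cycles are {B, C, D, E, G, H, I} — 7 in total.

7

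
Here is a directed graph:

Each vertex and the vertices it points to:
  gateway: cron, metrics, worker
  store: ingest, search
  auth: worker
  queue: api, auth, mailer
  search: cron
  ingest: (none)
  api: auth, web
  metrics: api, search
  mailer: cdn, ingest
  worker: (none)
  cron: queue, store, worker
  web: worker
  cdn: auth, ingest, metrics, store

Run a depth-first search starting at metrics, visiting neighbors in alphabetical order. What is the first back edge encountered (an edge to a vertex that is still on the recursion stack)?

DFS from metrics (visiting neighbors in alphabetical order); mark gray on enter, black on exit:
metrics gray
  api gray
    auth gray
      worker gray
      worker black
    auth black
    web gray
      web→worker: worker black — skip
    web black
  api black
  search gray
    cron gray
      queue gray
        queue→api: api black — skip
        queue→auth: auth black — skip
        mailer gray
          cdn gray
            cdn→auth: auth black — skip
            ingest gray
            ingest black
            cdn→metrics: metrics is gray → back edge
First back edge: cdn → metrics.

cdn→metrics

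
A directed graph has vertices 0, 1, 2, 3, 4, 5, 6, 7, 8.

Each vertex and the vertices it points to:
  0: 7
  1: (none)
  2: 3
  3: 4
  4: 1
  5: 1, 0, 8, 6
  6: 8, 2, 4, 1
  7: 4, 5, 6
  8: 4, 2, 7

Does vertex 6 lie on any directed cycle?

Yes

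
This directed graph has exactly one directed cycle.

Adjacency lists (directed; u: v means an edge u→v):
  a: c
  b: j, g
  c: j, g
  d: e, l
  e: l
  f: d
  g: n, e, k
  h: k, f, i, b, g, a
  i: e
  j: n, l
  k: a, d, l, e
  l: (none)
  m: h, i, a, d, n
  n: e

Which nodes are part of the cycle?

a, c, g, k

DFS with gray/black marking from a:
a gray
  c gray
    j gray
      n gray
        e gray
          l gray
          l black
        e black
      n black
      j→l: l black — skip
    j black
    g gray
      g→n: n black — skip
      g→e: e black — skip
      k gray
        k→a: a is gray → back edge
Back edge closes the cycle a → c → g → k → a; its vertices are {a, c, g, k}.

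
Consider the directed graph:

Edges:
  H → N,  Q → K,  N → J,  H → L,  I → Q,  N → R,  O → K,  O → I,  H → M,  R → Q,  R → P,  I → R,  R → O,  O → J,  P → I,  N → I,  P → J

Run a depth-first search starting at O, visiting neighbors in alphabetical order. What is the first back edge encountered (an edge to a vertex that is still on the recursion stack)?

DFS from O (visiting neighbors in alphabetical order); mark gray on enter, black on exit:
O gray
  I gray
    Q gray
      K gray
      K black
    Q black
    R gray
      R→O: O is gray → back edge
First back edge: R → O.

R->O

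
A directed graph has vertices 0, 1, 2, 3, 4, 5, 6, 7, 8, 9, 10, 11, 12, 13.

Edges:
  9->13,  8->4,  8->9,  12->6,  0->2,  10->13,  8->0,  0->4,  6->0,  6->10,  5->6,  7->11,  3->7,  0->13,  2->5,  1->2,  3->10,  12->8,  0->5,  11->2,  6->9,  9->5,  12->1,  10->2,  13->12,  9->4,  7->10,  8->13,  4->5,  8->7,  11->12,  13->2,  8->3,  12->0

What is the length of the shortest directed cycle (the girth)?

3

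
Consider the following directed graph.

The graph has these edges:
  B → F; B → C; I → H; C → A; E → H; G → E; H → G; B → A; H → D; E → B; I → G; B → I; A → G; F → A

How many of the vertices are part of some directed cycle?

8

A vertex is on a directed cycle iff it belongs to a strongly connected component of size ≥ 2 (or has a self-loop).
The vertices on cycles are {A, B, C, E, F, G, H, I} — 8 in total.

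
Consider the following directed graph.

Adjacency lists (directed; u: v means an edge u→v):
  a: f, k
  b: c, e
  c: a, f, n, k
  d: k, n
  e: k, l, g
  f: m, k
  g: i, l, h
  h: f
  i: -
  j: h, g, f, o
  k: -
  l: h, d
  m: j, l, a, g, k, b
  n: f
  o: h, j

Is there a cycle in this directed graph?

DFS with white/gray/black marking, starting from b:
b gray
  c gray
    a gray
      f gray
        m gray
          j gray
            h gray
              h→f: f is gray → back edge
Back edge found, so a cycle exists: f → m → j → h → f.

Yes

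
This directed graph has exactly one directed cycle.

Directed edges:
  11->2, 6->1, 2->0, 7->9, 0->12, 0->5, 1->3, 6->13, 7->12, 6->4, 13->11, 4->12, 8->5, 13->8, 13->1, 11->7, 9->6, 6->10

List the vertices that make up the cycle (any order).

6, 7, 9, 11, 13

DFS with gray/black marking from 9:
9 gray
  6 gray
    1 gray
      3 gray
      3 black
    1 black
    13 gray
      11 gray
        2 gray
          0 gray
            5 gray
            5 black
            12 gray
            12 black
          0 black
        2 black
        7 gray
          7→9: 9 is gray → back edge
Back edge closes the cycle 9 → 6 → 13 → 11 → 7 → 9; its vertices are {6, 7, 9, 11, 13}.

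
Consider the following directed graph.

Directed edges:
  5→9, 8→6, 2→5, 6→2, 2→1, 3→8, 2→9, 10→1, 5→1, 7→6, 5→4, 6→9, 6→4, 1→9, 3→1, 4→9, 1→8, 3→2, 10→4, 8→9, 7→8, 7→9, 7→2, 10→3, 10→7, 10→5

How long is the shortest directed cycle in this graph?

For each vertex v, BFS finds the shortest path from v back to v.
The shortest such closed walk is 6 → 2 → 1 → 8 → 6, length 4.

4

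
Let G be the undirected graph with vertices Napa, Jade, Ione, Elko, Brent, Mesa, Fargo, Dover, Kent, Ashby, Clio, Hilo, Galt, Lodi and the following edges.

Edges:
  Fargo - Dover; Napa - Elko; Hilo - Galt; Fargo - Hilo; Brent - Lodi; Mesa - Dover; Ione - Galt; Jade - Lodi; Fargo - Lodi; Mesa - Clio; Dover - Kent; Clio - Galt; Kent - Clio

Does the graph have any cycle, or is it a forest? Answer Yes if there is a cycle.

DFS, tracking each vertex's parent; an edge to a visited non-parent vertex closes a cycle.
Start from Kent:
visit Kent (parent –)
  visit Dover (parent Kent)
    visit Fargo (parent Dover)
      Fargo–Dover: parent, skip
      visit Hilo (parent Fargo)
        Hilo–Fargo: parent, skip
        visit Galt (parent Hilo)
          visit Clio (parent Galt)
            Clio–Galt: parent, skip
            Clio–Kent: Kent visited and ≠ parent → cycle
Cycle: Kent – Dover – Fargo – Hilo – Galt – Clio – Kent.

Yes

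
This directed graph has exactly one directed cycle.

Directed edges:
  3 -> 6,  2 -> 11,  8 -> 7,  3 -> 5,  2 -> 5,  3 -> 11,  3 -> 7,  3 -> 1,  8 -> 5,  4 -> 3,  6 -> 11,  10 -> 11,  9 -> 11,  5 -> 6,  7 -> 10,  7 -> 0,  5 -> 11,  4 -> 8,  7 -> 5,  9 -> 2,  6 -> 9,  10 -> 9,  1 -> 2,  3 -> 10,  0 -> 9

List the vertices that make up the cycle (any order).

2, 5, 6, 9

DFS with gray/black marking from 2:
2 gray
  5 gray
    6 gray
      11 gray
      11 black
      9 gray
        9→2: 2 is gray → back edge
Back edge closes the cycle 2 → 5 → 6 → 9 → 2; its vertices are {2, 5, 6, 9}.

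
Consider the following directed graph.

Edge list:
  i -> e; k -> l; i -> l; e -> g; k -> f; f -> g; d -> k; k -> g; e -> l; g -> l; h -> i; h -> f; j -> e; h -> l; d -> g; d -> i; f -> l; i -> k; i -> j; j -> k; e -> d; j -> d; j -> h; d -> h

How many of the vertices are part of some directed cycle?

A vertex is on a directed cycle iff it belongs to a strongly connected component of size ≥ 2 (or has a self-loop).
The vertices on cycles are {d, e, h, i, j} — 5 in total.

5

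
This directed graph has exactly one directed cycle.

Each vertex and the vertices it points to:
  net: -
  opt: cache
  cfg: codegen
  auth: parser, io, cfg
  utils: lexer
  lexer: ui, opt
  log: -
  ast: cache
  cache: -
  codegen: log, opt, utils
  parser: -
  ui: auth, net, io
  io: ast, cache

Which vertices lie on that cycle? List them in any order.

ui, cfg, auth, lexer, utils, codegen

DFS with gray/black marking from ui:
ui gray
  auth gray
    parser gray
    parser black
    io gray
      ast gray
        cache gray
        cache black
      ast black
      io→cache: cache black — skip
    io black
    cfg gray
      codegen gray
        log gray
        log black
        opt gray
          opt→cache: cache black — skip
        opt black
        utils gray
          lexer gray
            lexer→ui: ui is gray → back edge
Back edge closes the cycle ui → auth → cfg → codegen → utils → lexer → ui; its vertices are {ui, cfg, auth, lexer, utils, codegen}.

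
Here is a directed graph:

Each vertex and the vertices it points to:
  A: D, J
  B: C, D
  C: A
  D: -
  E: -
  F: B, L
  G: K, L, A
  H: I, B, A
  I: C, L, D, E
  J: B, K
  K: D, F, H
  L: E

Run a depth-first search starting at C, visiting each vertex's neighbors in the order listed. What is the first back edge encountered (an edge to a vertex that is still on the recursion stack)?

DFS from C (visiting each vertex's neighbors in the order listed); mark gray on enter, black on exit:
C gray
  A gray
    D gray
    D black
    J gray
      B gray
        B→C: C is gray → back edge
First back edge: B → C.

B→C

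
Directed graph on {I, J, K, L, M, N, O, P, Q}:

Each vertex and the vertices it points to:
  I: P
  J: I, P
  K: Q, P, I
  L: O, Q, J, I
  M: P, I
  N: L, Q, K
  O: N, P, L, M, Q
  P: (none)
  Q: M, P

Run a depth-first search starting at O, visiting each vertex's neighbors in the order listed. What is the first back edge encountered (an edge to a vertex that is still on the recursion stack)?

DFS from O (visiting each vertex's neighbors in the order listed); mark gray on enter, black on exit:
O gray
  N gray
    L gray
      L→O: O is gray → back edge
First back edge: L → O.

L->O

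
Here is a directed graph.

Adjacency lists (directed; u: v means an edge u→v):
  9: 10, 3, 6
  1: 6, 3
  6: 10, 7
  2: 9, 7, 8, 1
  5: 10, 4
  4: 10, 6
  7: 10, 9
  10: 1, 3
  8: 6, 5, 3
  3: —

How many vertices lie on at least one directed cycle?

A vertex is on a directed cycle iff it belongs to a strongly connected component of size ≥ 2 (or has a self-loop).
The vertices on cycles are {1, 6, 7, 9, 10} — 5 in total.

5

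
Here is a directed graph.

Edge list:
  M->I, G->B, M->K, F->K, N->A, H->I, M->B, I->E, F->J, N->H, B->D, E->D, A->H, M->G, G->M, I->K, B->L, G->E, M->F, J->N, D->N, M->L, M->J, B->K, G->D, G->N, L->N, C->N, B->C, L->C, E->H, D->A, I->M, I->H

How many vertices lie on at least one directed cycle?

13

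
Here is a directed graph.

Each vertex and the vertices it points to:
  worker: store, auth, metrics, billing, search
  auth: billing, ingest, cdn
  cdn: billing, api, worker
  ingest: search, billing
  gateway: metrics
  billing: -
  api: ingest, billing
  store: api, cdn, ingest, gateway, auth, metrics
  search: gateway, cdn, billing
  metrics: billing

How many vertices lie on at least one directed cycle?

7

A vertex is on a directed cycle iff it belongs to a strongly connected component of size ≥ 2 (or has a self-loop).
The vertices on cycles are {api, cdn, auth, store, ingest, search, worker} — 7 in total.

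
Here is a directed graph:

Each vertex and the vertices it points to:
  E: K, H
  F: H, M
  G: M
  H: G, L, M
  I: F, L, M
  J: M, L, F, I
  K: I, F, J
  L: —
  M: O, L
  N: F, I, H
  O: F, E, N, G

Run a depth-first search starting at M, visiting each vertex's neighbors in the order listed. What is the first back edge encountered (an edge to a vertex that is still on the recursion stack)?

DFS from M (visiting each vertex's neighbors in the order listed); mark gray on enter, black on exit:
M gray
  O gray
    F gray
      H gray
        G gray
          G→M: M is gray → back edge
First back edge: G → M.

G->M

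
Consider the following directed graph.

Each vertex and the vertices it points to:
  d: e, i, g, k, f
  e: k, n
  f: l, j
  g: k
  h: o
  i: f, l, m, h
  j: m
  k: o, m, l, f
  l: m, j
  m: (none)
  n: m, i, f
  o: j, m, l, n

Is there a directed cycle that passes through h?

Yes

h is on a cycle iff h can reach itself via ≥1 edge.
h → o → n → i → h — yes.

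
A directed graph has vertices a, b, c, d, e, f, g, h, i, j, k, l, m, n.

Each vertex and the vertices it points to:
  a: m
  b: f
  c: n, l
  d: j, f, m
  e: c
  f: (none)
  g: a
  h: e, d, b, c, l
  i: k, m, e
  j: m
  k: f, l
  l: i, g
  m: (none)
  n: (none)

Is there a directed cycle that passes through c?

Yes

c is on a cycle iff c can reach itself via ≥1 edge.
c → l → i → e → c — yes.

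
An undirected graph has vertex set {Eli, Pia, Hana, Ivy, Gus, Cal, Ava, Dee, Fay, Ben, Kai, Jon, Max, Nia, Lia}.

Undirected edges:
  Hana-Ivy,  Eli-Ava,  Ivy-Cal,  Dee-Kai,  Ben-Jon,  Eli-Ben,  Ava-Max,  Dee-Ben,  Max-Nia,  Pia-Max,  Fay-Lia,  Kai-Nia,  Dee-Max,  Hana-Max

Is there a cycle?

DFS, tracking each vertex's parent; an edge to a visited non-parent vertex closes a cycle.
Start from Max:
visit Max (parent –)
  visit Hana (parent Max)
    visit Ivy (parent Hana)
      visit Cal (parent Ivy)
        Cal–Ivy: parent, skip
      Ivy–Hana: parent, skip
    Hana–Max: parent, skip
  visit Dee (parent Max)
    visit Ben (parent Dee)
      Ben–Dee: parent, skip
      visit Eli (parent Ben)
        visit Ava (parent Eli)
          Ava–Eli: parent, skip
          Ava–Max: Max visited and ≠ parent → cycle
Cycle: Max – Dee – Ben – Eli – Ava – Max.

Yes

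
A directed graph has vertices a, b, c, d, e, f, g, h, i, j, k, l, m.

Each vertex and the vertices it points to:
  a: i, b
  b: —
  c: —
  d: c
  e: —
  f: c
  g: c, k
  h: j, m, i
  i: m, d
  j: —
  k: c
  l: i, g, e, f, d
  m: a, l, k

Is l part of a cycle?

l is on a cycle iff l can reach itself via ≥1 edge.
l → i → m → l — yes.

Yes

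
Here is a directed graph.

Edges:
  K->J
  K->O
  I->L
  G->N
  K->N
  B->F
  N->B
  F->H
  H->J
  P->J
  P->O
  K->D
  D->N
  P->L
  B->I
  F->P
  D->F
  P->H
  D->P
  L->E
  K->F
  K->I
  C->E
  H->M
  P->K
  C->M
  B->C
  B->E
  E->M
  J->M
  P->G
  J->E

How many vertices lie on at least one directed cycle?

A vertex is on a directed cycle iff it belongs to a strongly connected component of size ≥ 2 (or has a self-loop).
The vertices on cycles are {B, D, F, G, K, N, P} — 7 in total.

7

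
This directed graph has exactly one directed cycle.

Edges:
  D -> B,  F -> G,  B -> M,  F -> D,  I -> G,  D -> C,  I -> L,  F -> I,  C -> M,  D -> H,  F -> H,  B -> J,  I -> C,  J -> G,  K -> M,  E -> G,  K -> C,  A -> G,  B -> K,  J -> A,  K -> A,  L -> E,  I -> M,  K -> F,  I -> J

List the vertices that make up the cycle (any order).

B, D, F, K

DFS with gray/black marking from F:
F gray
  D gray
    H gray
    H black
    B gray
      M gray
      M black
      K gray
        K→M: M black — skip
        C gray
          C→M: M black — skip
        C black
        A gray
          G gray
          G black
        A black
        K→F: F is gray → back edge
Back edge closes the cycle F → D → B → K → F; its vertices are {B, D, F, K}.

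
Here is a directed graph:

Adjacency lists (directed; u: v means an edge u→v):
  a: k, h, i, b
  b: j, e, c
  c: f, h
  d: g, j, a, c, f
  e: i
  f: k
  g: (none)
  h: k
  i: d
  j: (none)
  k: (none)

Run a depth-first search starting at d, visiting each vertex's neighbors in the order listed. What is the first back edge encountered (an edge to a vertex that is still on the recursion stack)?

i→d

DFS from d (visiting each vertex's neighbors in the order listed); mark gray on enter, black on exit:
d gray
  g gray
  g black
  j gray
  j black
  a gray
    k gray
    k black
    h gray
      h→k: k black — skip
    h black
    i gray
      i→d: d is gray → back edge
First back edge: i → d.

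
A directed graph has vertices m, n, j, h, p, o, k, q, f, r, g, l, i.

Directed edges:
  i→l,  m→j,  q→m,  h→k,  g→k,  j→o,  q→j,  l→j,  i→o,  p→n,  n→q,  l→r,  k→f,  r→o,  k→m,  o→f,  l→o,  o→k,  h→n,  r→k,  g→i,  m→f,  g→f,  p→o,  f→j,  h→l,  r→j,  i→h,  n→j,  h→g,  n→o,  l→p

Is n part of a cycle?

n lies on a cycle iff there is a path from n back to itself.
Exploring from n, it never reaches itself; equivalently, its strongly connected component is a singleton.

No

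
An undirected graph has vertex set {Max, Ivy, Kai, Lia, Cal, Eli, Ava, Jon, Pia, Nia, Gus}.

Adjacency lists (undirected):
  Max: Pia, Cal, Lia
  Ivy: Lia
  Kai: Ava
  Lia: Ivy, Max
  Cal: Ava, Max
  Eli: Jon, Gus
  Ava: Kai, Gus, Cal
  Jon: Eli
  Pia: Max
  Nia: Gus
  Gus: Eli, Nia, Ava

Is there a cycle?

DFS, tracking each vertex's parent; an edge to a visited non-parent vertex closes a cycle.
Start from Max:
visit Max (parent –)
  visit Pia (parent Max)
    Pia–Max: parent, skip
  visit Cal (parent Max)
    visit Ava (parent Cal)
      visit Kai (parent Ava)
        Kai–Ava: parent, skip
      visit Gus (parent Ava)
        visit Eli (parent Gus)
          visit Jon (parent Eli)
            Jon–Eli: parent, skip
          Eli–Gus: parent, skip
        visit Nia (parent Gus)
          Nia–Gus: parent, skip
        Gus–Ava: parent, skip
      Ava–Cal: parent, skip
    Cal–Max: parent, skip
  visit Lia (parent Max)
    visit Ivy (parent Lia)
      Ivy–Lia: parent, skip
    Lia–Max: parent, skip
No non-parent visited neighbor found — the graph is a forest.

No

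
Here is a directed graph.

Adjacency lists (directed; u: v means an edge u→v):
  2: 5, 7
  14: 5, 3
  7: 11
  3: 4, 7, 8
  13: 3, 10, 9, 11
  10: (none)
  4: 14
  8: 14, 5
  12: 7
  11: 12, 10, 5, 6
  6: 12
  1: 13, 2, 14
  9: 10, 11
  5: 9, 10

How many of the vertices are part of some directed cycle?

10

A vertex is on a directed cycle iff it belongs to a strongly connected component of size ≥ 2 (or has a self-loop).
The vertices on cycles are {3, 4, 5, 6, 7, 8, 9, 11, 12, 14} — 10 in total.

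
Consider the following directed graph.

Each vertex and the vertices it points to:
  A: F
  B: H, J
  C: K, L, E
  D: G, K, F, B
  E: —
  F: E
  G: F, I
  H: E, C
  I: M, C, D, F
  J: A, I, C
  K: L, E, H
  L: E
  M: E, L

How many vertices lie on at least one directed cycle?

A vertex is on a directed cycle iff it belongs to a strongly connected component of size ≥ 2 (or has a self-loop).
The vertices on cycles are {B, C, D, G, H, I, J, K} — 8 in total.

8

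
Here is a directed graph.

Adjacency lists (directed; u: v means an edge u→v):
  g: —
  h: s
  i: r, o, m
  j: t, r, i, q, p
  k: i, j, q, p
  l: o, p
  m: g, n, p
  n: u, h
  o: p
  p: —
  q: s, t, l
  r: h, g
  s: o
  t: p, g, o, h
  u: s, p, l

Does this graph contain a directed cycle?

No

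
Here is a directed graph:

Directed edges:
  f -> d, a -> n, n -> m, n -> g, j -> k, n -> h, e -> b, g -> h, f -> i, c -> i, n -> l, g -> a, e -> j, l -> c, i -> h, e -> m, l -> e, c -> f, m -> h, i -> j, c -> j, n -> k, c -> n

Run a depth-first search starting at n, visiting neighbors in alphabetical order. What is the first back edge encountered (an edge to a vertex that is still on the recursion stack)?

DFS from n (visiting neighbors in alphabetical order); mark gray on enter, black on exit:
n gray
  g gray
    a gray
      a→n: n is gray → back edge
First back edge: a → n.

a->n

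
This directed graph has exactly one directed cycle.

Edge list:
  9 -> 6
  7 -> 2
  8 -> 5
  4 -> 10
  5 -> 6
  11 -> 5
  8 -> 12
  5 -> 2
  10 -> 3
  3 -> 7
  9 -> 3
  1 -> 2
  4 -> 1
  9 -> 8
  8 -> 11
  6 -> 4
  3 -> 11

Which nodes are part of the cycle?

DFS with gray/black marking from 6:
6 gray
  4 gray
    10 gray
      3 gray
        11 gray
          5 gray
            2 gray
            2 black
            5→6: 6 is gray → back edge
Back edge closes the cycle 6 → 4 → 10 → 3 → 11 → 5 → 6; its vertices are {3, 4, 5, 6, 10, 11}.

3, 4, 5, 6, 10, 11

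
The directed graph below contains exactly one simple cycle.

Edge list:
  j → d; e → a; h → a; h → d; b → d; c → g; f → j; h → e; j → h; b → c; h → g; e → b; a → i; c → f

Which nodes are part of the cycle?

b, c, e, f, h, j

DFS with gray/black marking from j:
j gray
  h gray
    g gray
    g black
    a gray
      i gray
      i black
    a black
    d gray
    d black
    e gray
      e→a: a black — skip
      b gray
        c gray
          f gray
            f→j: j is gray → back edge
Back edge closes the cycle j → h → e → b → c → f → j; its vertices are {b, c, e, f, h, j}.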